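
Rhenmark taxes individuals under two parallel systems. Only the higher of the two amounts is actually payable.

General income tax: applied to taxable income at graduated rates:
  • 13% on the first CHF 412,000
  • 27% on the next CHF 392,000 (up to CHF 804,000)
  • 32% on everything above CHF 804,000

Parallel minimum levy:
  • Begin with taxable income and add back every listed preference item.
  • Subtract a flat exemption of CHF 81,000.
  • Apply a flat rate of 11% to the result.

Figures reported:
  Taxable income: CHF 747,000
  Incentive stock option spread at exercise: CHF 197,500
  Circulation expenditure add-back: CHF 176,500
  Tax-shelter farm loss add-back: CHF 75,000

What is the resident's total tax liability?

CHF 144,010

General income tax:
  CHF 412,000 × 13% = CHF 53,560
  CHF 335,000 × 27% = CHF 90,450
  → CHF 144,010

Parallel minimum levy:
  Adjusted income: CHF 747,000 + CHF 197,500 + CHF 176,500 + CHF 75,000 = CHF 1,196,000
  Less exemption CHF 81,000 → base CHF 1,115,000
  CHF 1,115,000 × 11% = CHF 122,650

CHF 144,010 > CHF 122,650, so the general income tax governs.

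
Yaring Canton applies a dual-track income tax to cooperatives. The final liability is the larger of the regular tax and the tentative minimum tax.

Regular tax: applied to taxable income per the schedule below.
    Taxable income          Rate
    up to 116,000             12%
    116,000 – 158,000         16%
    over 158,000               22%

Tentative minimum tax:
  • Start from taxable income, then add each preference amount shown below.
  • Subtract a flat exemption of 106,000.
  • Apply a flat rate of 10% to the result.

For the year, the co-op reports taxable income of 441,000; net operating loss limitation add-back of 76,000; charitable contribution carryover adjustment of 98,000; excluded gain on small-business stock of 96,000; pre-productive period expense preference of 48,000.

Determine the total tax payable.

82,900

Tentative minimum tax:
  Adjusted income: 441,000 + 76,000 + 98,000 + 96,000 + 48,000 = 759,000
  Less exemption 106,000 → base 653,000
  653,000 × 10% = 65,300

Regular tax:
  116,000 × 12% = 13,920
  42,000 × 16% = 6,720
  283,000 × 22% = 62,260
  → 82,900

82,900 > 65,300, so the regular tax governs.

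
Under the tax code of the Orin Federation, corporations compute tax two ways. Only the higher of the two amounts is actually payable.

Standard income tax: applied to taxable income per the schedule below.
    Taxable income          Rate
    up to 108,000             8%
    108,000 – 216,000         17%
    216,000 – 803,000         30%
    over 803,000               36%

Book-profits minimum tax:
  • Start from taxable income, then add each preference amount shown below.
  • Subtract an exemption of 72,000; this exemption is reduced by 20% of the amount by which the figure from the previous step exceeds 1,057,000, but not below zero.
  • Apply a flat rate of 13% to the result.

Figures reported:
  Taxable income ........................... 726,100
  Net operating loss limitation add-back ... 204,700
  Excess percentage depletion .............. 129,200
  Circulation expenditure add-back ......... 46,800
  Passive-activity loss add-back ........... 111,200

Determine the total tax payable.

180,030

Book-profits minimum tax:
  Adjusted income: 726,100 + 204,700 + 129,200 + 46,800 + 111,200 = 1,218,000
  Exemption: 72,000 − 20% × (1,218,000 − 1,057,000) = 72,000 − 32,200 = 39,800
  Base: 1,218,000 − 39,800 = 1,178,200
  1,178,200 × 13% = 153,166

Standard income tax:
  108,000 × 8% = 8,640
  108,000 × 17% = 18,360
  510,100 × 30% = 153,030
  → 180,030

180,030 > 153,166, so the standard income tax governs.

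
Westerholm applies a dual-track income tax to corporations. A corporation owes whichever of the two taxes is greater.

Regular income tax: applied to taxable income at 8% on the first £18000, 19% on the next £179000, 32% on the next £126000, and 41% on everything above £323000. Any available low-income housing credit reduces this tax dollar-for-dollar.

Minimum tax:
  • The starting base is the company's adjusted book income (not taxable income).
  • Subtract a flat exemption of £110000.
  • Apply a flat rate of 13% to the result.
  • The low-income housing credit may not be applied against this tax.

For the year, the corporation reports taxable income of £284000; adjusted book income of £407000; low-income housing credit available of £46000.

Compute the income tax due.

£38610

Minimum tax:
  Base (adjusted book income): £407000
  Less exemption £110000 → base £297000
  £297000 × 13% = £38610

Regular income tax:
  £18000 × 8% = £1440
  £179000 × 19% = £34010
  £87000 × 32% = £27840
  → £63290
  Less low-income housing credit £46000 → £17290

£38610 > £17290, so the minimum tax is the binding amount.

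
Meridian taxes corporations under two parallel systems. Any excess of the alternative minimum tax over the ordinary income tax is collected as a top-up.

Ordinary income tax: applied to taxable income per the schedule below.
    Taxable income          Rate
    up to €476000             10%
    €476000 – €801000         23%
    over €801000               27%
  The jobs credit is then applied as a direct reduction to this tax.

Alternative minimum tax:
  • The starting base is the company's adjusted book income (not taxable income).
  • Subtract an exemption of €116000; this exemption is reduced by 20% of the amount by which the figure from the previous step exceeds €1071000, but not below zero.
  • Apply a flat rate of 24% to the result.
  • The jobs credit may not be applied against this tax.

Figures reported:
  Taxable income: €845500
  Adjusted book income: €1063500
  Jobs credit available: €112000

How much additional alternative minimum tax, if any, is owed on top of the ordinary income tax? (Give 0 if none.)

Alternative minimum tax:
  Base (adjusted book income): €1063500
  Exemption: €1063500 ≤ €1071000, so full €116000 applies
  Base: €1063500 − €116000 = €947500
  €947500 × 24% = €227400

Ordinary income tax:
  €476000 × 10% = €47600
  €325000 × 23% = €74750
  €44500 × 27% = €12015
  → €134365
  Less jobs credit €112000 → €22365

Excess of alternative minimum tax over ordinary income tax: €227400 − €22365 = €205035.

€205035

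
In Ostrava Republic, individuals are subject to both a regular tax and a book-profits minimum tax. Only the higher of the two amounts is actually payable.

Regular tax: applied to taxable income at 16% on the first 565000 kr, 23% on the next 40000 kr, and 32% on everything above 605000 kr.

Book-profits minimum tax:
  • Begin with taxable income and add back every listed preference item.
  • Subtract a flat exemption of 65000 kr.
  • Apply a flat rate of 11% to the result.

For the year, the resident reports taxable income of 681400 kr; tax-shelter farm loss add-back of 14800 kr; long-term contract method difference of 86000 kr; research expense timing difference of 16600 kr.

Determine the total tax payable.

Regular tax:
  565000 kr × 16% = 90400 kr
  40000 kr × 23% = 9200 kr
  76400 kr × 32% = 24448 kr
  → 124048 kr

Book-profits minimum tax:
  Adjusted income: 681400 kr + 14800 kr + 86000 kr + 16600 kr = 798800 kr
  Less exemption 65000 kr → base 733800 kr
  733800 kr × 11% = 80718 kr

124048 kr > 80718 kr, so the regular tax governs.

124048 kr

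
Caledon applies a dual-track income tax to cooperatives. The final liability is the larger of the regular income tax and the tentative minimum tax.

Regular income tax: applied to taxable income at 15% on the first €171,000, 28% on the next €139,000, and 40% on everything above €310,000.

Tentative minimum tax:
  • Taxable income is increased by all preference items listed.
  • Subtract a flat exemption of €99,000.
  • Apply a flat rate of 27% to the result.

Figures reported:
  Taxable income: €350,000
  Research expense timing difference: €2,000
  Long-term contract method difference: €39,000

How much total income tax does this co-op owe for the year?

Regular income tax:
  €171,000 × 15% = €25,650
  €139,000 × 28% = €38,920
  €40,000 × 40% = €16,000
  → €80,570

Tentative minimum tax:
  Adjusted income: €350,000 + €2,000 + €39,000 = €391,000
  Less exemption €99,000 → base €292,000
  €292,000 × 27% = €78,840

€80,570 > €78,840, so the regular income tax governs.

€80,570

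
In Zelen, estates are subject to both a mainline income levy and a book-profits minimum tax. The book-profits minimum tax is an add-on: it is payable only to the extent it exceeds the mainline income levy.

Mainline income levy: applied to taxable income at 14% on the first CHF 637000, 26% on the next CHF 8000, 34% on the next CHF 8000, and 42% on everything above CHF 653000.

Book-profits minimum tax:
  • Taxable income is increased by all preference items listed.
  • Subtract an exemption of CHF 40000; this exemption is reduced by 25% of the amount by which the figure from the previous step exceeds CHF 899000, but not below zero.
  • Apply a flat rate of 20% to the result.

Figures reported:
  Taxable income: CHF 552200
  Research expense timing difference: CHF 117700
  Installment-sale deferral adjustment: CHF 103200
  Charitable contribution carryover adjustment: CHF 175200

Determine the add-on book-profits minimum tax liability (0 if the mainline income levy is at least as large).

CHF 106817

Mainline income levy:
  CHF 552200 × 14% = CHF 77308

Book-profits minimum tax:
  Adjusted income: CHF 552200 + CHF 117700 + CHF 103200 + CHF 175200 = CHF 948300
  Exemption: CHF 40000 − 25% × (CHF 948300 − CHF 899000) = CHF 40000 − CHF 12325 = CHF 27675
  Base: CHF 948300 − CHF 27675 = CHF 920625
  CHF 920625 × 20% = CHF 184125

Excess of book-profits minimum tax over mainline income levy: CHF 184125 − CHF 77308 = CHF 106817.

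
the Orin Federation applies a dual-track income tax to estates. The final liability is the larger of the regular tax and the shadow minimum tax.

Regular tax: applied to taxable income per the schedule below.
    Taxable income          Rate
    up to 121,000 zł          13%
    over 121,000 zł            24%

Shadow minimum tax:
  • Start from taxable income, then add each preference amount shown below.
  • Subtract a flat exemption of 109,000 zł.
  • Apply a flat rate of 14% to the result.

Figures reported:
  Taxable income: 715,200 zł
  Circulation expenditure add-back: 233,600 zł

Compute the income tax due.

Regular tax:
  121,000 zł × 13% = 15,730 zł
  594,200 zł × 24% = 142,608 zł
  → 158,338 zł

Shadow minimum tax:
  Adjusted income: 715,200 zł + 233,600 zł = 948,800 zł
  Less exemption 109,000 zł → base 839,800 zł
  839,800 zł × 14% = 117,572 zł

158,338 zł > 117,572 zł, so the regular tax governs.

158,338 zł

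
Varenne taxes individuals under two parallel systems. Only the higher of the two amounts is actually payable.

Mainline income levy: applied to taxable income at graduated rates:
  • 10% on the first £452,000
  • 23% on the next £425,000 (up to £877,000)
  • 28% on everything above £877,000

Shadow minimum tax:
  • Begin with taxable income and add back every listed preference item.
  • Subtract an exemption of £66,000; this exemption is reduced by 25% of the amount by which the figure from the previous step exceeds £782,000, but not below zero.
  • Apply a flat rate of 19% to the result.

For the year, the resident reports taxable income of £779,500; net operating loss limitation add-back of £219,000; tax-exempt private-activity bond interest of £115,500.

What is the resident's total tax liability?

Shadow minimum tax:
  Adjusted income: £779,500 + £219,000 + £115,500 = £1,114,000
  Exemption: 25% × (£1,114,000 − £782,000) = £83,000 ≥ £66,000, so the exemption is fully phased out
  Base: £1,114,000 − £0 = £1,114,000
  £1,114,000 × 19% = £211,660

Mainline income levy:
  £452,000 × 10% = £45,200
  £327,500 × 23% = £75,325
  → £120,525

£211,660 > £120,525, so the shadow minimum tax is the binding amount.

£211,660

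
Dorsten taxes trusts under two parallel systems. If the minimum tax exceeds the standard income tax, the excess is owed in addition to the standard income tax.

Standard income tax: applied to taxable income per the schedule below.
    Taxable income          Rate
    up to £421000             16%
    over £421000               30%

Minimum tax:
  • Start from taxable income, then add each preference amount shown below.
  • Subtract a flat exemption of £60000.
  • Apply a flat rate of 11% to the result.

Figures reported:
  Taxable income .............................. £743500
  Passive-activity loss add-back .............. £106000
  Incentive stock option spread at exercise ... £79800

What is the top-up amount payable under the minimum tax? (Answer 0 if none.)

Standard income tax:
  £421000 × 16% = £67360
  £322500 × 30% = £96750
  → £164110

Minimum tax:
  Adjusted income: £743500 + £106000 + £79800 = £929300
  Less exemption £60000 → base £869300
  £869300 × 11% = £95623

£95623 ≤ £164110, so no add-on is due.

£0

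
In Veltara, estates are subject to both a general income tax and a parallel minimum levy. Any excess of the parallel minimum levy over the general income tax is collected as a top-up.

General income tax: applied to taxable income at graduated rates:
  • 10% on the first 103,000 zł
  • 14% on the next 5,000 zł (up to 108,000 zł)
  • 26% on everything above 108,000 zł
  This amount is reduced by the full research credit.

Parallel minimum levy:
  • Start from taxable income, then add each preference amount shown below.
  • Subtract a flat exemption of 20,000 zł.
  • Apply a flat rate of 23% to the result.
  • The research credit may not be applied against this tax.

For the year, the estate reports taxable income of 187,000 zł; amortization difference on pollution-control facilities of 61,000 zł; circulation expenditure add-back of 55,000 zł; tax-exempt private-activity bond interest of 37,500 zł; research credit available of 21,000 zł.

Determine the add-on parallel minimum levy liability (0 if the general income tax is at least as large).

63,175 zł

Parallel minimum levy:
  Adjusted income: 187,000 zł + 61,000 zł + 55,000 zł + 37,500 zł = 340,500 zł
  Less exemption 20,000 zł → base 320,500 zł
  320,500 zł × 23% = 73,715 zł

General income tax:
  103,000 zł × 10% = 10,300 zł
  5,000 zł × 14% = 700 zł
  79,000 zł × 26% = 20,540 zł
  → 31,540 zł
  Less research credit 21,000 zł → 10,540 zł

Excess of parallel minimum levy over general income tax: 73,715 zł − 10,540 zł = 63,175 zł.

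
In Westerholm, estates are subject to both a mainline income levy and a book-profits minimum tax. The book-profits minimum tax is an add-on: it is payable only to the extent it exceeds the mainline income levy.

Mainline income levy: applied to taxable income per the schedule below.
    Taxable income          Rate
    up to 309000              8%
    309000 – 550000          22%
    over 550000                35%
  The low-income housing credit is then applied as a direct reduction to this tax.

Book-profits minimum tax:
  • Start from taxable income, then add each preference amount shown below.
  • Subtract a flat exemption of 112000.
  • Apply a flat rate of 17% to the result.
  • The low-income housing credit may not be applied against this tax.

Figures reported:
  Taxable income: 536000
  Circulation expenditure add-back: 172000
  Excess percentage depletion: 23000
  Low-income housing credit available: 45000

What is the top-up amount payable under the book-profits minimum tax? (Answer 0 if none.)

75570

Book-profits minimum tax:
  Adjusted income: 536000 + 172000 + 23000 = 731000
  Less exemption 112000 → base 619000
  619000 × 17% = 105230

Mainline income levy:
  309000 × 8% = 24720
  227000 × 22% = 49940
  → 74660
  Less low-income housing credit 45000 → 29660

Excess of book-profits minimum tax over mainline income levy: 105230 − 29660 = 75570.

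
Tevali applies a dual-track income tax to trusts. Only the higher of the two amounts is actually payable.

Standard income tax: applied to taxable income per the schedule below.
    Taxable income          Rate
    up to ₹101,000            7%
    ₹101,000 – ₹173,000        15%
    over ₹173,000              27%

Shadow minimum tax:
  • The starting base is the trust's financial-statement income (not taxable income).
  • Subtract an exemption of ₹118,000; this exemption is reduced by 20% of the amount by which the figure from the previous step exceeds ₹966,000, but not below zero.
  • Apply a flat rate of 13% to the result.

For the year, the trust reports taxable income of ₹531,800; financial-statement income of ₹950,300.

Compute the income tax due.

₹114,746

Shadow minimum tax:
  Base (financial-statement income): ₹950,300
  Exemption: ₹950,300 ≤ ₹966,000, so full ₹118,000 applies
  Base: ₹950,300 − ₹118,000 = ₹832,300
  ₹832,300 × 13% = ₹108,199

Standard income tax:
  ₹101,000 × 7% = ₹7,070
  ₹72,000 × 15% = ₹10,800
  ₹358,800 × 27% = ₹96,876
  → ₹114,746

₹114,746 > ₹108,199, so the standard income tax governs.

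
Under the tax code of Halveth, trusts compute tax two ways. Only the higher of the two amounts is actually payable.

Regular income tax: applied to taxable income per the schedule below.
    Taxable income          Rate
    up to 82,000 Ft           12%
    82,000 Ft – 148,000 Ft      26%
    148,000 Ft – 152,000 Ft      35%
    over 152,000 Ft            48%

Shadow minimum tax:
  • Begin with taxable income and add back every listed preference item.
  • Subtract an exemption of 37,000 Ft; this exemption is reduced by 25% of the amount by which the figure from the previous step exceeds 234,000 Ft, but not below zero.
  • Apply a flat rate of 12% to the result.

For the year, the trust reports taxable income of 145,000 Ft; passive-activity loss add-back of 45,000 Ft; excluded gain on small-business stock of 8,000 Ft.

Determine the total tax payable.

26,220 Ft

Regular income tax:
  82,000 Ft × 12% = 9,840 Ft
  63,000 Ft × 26% = 16,380 Ft
  → 26,220 Ft

Shadow minimum tax:
  Adjusted income: 145,000 Ft + 45,000 Ft + 8,000 Ft = 198,000 Ft
  Exemption: 198,000 Ft ≤ 234,000 Ft, so full 37,000 Ft applies
  Base: 198,000 Ft − 37,000 Ft = 161,000 Ft
  161,000 Ft × 12% = 19,320 Ft

26,220 Ft > 19,320 Ft, so the regular income tax governs.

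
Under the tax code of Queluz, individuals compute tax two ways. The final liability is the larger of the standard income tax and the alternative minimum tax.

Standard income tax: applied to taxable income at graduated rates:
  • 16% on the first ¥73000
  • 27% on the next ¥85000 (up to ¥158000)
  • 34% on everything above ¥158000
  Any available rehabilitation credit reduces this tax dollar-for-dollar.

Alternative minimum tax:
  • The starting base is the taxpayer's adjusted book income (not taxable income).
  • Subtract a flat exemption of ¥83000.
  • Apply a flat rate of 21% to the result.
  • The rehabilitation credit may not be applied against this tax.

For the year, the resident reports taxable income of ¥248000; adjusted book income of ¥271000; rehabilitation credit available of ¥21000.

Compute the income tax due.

¥44230

Alternative minimum tax:
  Base (adjusted book income): ¥271000
  Less exemption ¥83000 → base ¥188000
  ¥188000 × 21% = ¥39480

Standard income tax:
  ¥73000 × 16% = ¥11680
  ¥85000 × 27% = ¥22950
  ¥90000 × 34% = ¥30600
  → ¥65230
  Less rehabilitation credit ¥21000 → ¥44230

¥44230 > ¥39480, so the standard income tax governs.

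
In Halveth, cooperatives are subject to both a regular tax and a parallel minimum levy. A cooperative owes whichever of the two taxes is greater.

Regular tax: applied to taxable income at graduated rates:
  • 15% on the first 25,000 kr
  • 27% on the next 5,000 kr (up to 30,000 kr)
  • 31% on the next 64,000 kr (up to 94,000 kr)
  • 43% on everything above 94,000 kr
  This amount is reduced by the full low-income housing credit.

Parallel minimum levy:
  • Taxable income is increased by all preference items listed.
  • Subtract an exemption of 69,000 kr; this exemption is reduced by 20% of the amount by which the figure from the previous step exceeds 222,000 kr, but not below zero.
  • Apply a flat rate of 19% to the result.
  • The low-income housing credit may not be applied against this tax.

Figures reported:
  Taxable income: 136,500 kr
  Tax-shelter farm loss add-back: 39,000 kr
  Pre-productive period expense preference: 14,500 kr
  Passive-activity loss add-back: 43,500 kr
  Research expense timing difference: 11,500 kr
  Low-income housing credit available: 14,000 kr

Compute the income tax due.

Regular tax:
  25,000 kr × 15% = 3,750 kr
  5,000 kr × 27% = 1,350 kr
  64,000 kr × 31% = 19,840 kr
  42,500 kr × 43% = 18,275 kr
  → 43,215 kr
  Less low-income housing credit 14,000 kr → 29,215 kr

Parallel minimum levy:
  Adjusted income: 136,500 kr + 39,000 kr + 14,500 kr + 43,500 kr + 11,500 kr = 245,000 kr
  Exemption: 69,000 kr − 20% × (245,000 kr − 222,000 kr) = 69,000 kr − 4,600 kr = 64,400 kr
  Base: 245,000 kr − 64,400 kr = 180,600 kr
  180,600 kr × 19% = 34,314 kr

34,314 kr > 29,215 kr, so the parallel minimum levy is the binding amount.

34,314 kr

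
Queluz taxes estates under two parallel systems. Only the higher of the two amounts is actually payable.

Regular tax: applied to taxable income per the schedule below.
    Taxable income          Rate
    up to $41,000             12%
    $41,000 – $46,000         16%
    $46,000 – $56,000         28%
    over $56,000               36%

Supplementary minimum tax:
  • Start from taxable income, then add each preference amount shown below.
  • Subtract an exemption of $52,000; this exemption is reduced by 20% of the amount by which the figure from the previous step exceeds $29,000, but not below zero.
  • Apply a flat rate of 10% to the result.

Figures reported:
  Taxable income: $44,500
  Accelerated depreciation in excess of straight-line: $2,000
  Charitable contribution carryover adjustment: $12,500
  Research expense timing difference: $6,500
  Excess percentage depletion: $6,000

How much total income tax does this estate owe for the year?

$5,480

Supplementary minimum tax:
  Adjusted income: $44,500 + $2,000 + $12,500 + $6,500 + $6,000 = $71,500
  Exemption: $52,000 − 20% × ($71,500 − $29,000) = $52,000 − $8,500 = $43,500
  Base: $71,500 − $43,500 = $28,000
  $28,000 × 10% = $2,800

Regular tax:
  $41,000 × 12% = $4,920
  $3,500 × 16% = $560
  → $5,480

$5,480 > $2,800, so the regular tax governs.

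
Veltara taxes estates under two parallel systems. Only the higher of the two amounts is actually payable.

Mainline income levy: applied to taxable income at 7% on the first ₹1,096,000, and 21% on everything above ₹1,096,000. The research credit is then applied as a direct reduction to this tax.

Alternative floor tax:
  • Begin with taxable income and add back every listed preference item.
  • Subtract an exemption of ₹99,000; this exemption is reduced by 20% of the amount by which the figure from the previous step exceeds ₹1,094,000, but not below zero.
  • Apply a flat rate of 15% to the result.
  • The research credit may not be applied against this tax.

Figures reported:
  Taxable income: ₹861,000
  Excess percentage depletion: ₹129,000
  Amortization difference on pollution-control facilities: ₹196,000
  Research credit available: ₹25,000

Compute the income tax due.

Mainline income levy:
  ₹861,000 × 7% = ₹60,270
  Less research credit ₹25,000 → ₹35,270

Alternative floor tax:
  Adjusted income: ₹861,000 + ₹129,000 + ₹196,000 = ₹1,186,000
  Exemption: ₹99,000 − 20% × (₹1,186,000 − ₹1,094,000) = ₹99,000 − ₹18,400 = ₹80,600
  Base: ₹1,186,000 − ₹80,600 = ₹1,105,400
  ₹1,105,400 × 15% = ₹165,810

₹165,810 > ₹35,270, so the alternative floor tax is the binding amount.

₹165,810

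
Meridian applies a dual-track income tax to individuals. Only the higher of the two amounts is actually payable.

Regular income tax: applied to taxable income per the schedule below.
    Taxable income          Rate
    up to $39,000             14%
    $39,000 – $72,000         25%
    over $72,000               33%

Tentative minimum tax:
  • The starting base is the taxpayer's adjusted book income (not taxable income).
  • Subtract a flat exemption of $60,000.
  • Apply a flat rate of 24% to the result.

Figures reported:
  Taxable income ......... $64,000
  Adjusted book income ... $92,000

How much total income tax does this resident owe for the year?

Tentative minimum tax:
  Base (adjusted book income): $92,000
  Less exemption $60,000 → base $32,000
  $32,000 × 24% = $7,680

Regular income tax:
  $39,000 × 14% = $5,460
  $25,000 × 25% = $6,250
  → $11,710

$11,710 > $7,680, so the regular income tax governs.

$11,710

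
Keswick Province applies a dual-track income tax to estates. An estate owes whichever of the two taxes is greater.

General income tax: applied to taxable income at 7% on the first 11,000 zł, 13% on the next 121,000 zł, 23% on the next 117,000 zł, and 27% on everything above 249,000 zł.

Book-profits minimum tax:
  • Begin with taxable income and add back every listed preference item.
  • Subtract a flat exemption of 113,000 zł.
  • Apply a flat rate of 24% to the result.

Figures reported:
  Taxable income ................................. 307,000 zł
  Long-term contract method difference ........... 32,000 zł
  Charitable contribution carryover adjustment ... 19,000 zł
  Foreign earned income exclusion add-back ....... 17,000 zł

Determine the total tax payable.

62,880 zł

General income tax:
  11,000 zł × 7% = 770 zł
  121,000 zł × 13% = 15,730 zł
  117,000 zł × 23% = 26,910 zł
  58,000 zł × 27% = 15,660 zł
  → 59,070 zł

Book-profits minimum tax:
  Adjusted income: 307,000 zł + 32,000 zł + 19,000 zł + 17,000 zł = 375,000 zł
  Less exemption 113,000 zł → base 262,000 zł
  262,000 zł × 24% = 62,880 zł

62,880 zł > 59,070 zł, so the book-profits minimum tax is the binding amount.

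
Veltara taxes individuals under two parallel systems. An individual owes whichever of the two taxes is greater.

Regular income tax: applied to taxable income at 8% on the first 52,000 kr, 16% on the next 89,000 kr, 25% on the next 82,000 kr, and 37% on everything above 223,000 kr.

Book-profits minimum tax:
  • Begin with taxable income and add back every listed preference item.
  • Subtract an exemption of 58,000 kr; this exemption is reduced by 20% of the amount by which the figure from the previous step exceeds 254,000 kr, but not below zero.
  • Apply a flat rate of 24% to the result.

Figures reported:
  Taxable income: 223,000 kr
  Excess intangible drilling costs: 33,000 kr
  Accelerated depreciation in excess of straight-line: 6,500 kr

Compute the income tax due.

49,488 kr

Regular income tax:
  52,000 kr × 8% = 4,160 kr
  89,000 kr × 16% = 14,240 kr
  82,000 kr × 25% = 20,500 kr
  → 38,900 kr

Book-profits minimum tax:
  Adjusted income: 223,000 kr + 33,000 kr + 6,500 kr = 262,500 kr
  Exemption: 58,000 kr − 20% × (262,500 kr − 254,000 kr) = 58,000 kr − 1,700 kr = 56,300 kr
  Base: 262,500 kr − 56,300 kr = 206,200 kr
  206,200 kr × 24% = 49,488 kr

49,488 kr > 38,900 kr, so the book-profits minimum tax is the binding amount.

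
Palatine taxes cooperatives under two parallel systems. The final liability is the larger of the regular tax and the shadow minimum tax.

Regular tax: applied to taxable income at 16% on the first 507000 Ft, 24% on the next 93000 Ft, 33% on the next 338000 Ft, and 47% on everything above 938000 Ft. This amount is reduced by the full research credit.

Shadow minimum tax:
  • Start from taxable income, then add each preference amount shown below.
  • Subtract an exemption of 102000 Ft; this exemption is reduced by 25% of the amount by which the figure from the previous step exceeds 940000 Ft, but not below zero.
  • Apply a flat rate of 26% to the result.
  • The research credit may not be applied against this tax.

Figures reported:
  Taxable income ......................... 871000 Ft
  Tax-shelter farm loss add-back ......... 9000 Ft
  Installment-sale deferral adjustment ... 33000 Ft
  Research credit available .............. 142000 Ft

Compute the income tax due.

210860 Ft

Regular tax:
  507000 Ft × 16% = 81120 Ft
  93000 Ft × 24% = 22320 Ft
  271000 Ft × 33% = 89430 Ft
  → 192870 Ft
  Less research credit 142000 Ft → 50870 Ft

Shadow minimum tax:
  Adjusted income: 871000 Ft + 9000 Ft + 33000 Ft = 913000 Ft
  Exemption: 913000 Ft ≤ 940000 Ft, so full 102000 Ft applies
  Base: 913000 Ft − 102000 Ft = 811000 Ft
  811000 Ft × 26% = 210860 Ft

210860 Ft > 50870 Ft, so the shadow minimum tax is the binding amount.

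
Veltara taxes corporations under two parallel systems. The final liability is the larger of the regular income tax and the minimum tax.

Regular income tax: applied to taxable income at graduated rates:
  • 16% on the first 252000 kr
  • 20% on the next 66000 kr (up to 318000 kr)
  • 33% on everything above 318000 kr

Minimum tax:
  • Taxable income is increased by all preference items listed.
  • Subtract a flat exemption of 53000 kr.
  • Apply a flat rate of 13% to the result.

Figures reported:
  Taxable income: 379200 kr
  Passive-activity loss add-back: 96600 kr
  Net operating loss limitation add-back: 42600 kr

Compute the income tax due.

Regular income tax:
  252000 kr × 16% = 40320 kr
  66000 kr × 20% = 13200 kr
  61200 kr × 33% = 20196 kr
  → 73716 kr

Minimum tax:
  Adjusted income: 379200 kr + 96600 kr + 42600 kr = 518400 kr
  Less exemption 53000 kr → base 465400 kr
  465400 kr × 13% = 60502 kr

73716 kr > 60502 kr, so the regular income tax governs.

73716 kr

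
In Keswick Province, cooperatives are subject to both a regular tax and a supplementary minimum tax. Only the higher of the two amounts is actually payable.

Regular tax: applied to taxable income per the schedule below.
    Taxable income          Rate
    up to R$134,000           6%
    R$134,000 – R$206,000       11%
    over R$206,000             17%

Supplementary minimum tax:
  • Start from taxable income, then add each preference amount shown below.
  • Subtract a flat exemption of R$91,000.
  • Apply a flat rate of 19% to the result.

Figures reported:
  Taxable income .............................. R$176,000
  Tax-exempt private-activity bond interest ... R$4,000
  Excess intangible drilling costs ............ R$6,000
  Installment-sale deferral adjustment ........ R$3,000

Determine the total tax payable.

R$18,620

Supplementary minimum tax:
  Adjusted income: R$176,000 + R$4,000 + R$6,000 + R$3,000 = R$189,000
  Less exemption R$91,000 → base R$98,000
  R$98,000 × 19% = R$18,620

Regular tax:
  R$134,000 × 6% = R$8,040
  R$42,000 × 11% = R$4,620
  → R$12,660

R$18,620 > R$12,660, so the supplementary minimum tax is the binding amount.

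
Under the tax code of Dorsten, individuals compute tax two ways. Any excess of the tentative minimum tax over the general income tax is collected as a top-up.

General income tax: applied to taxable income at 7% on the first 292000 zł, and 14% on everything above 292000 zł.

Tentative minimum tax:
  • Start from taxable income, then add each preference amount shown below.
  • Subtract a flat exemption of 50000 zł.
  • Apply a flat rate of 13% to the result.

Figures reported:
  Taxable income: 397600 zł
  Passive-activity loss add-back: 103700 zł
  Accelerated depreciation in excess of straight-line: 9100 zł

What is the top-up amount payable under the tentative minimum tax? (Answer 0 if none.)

General income tax:
  292000 zł × 7% = 20440 zł
  105600 zł × 14% = 14784 zł
  → 35224 zł

Tentative minimum tax:
  Adjusted income: 397600 zł + 103700 zł + 9100 zł = 510400 zł
  Less exemption 50000 zł → base 460400 zł
  460400 zł × 13% = 59852 zł

Excess of tentative minimum tax over general income tax: 59852 zł − 35224 zł = 24628 zł.

24628 zł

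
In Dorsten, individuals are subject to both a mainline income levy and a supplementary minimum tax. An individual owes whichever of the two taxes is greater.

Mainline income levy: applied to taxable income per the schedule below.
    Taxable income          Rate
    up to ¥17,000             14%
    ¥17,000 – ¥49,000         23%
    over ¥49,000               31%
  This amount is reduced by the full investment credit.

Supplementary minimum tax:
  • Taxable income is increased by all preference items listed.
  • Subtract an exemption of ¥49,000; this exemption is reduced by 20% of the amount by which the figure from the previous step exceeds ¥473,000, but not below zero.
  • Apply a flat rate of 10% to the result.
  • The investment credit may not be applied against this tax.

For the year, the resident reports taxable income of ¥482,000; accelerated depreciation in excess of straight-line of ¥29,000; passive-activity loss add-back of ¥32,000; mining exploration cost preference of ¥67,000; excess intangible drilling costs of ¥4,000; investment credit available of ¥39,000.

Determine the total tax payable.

¥104,970

Supplementary minimum tax:
  Adjusted income: ¥482,000 + ¥29,000 + ¥32,000 + ¥67,000 + ¥4,000 = ¥614,000
  Exemption: ¥49,000 − 20% × (¥614,000 − ¥473,000) = ¥49,000 − ¥28,200 = ¥20,800
  Base: ¥614,000 − ¥20,800 = ¥593,200
  ¥593,200 × 10% = ¥59,320

Mainline income levy:
  ¥17,000 × 14% = ¥2,380
  ¥32,000 × 23% = ¥7,360
  ¥433,000 × 31% = ¥134,230
  → ¥143,970
  Less investment credit ¥39,000 → ¥104,970

¥104,970 > ¥59,320, so the mainline income levy governs.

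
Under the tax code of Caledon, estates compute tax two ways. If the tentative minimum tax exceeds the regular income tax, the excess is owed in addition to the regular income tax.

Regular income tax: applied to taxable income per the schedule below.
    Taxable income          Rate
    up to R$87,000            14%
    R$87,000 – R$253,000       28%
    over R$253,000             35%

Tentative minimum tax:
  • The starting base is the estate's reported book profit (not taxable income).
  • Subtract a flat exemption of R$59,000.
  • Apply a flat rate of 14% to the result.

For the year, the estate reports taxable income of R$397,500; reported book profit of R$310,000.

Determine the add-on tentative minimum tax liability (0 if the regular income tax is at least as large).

Regular income tax:
  R$87,000 × 14% = R$12,180
  R$166,000 × 28% = R$46,480
  R$144,500 × 35% = R$50,575
  → R$109,235

Tentative minimum tax:
  Base (reported book profit): R$310,000
  Less exemption R$59,000 → base R$251,000
  R$251,000 × 14% = R$35,140

R$35,140 ≤ R$109,235, so no add-on is due.

R$0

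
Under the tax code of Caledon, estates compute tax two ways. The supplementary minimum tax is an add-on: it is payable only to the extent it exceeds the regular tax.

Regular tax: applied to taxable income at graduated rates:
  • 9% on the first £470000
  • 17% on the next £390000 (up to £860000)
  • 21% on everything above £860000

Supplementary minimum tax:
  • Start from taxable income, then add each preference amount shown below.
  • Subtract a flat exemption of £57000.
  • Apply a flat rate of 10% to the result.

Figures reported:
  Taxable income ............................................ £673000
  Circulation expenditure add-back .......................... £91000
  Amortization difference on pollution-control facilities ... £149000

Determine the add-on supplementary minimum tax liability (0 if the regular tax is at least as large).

£8790

Regular tax:
  £470000 × 9% = £42300
  £203000 × 17% = £34510
  → £76810

Supplementary minimum tax:
  Adjusted income: £673000 + £91000 + £149000 = £913000
  Less exemption £57000 → base £856000
  £856000 × 10% = £85600

Excess of supplementary minimum tax over regular tax: £85600 − £76810 = £8790.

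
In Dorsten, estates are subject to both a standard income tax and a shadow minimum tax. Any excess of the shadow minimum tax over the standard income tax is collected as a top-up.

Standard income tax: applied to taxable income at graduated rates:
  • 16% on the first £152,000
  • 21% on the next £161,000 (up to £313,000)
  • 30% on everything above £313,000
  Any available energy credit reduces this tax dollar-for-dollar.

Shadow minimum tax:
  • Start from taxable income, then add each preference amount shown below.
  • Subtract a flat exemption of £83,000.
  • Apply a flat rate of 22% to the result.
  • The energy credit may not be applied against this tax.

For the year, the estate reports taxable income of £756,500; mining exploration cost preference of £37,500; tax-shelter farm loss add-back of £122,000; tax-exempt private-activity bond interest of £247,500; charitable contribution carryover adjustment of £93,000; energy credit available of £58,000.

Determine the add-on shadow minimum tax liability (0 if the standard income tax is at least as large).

Standard income tax:
  £152,000 × 16% = £24,320
  £161,000 × 21% = £33,810
  £443,500 × 30% = £133,050
  → £191,180
  Less energy credit £58,000 → £133,180

Shadow minimum tax:
  Adjusted income: £756,500 + £37,500 + £122,000 + £247,500 + £93,000 = £1,256,500
  Less exemption £83,000 → base £1,173,500
  £1,173,500 × 22% = £258,170

Excess of shadow minimum tax over standard income tax: £258,170 − £133,180 = £124,990.

£124,990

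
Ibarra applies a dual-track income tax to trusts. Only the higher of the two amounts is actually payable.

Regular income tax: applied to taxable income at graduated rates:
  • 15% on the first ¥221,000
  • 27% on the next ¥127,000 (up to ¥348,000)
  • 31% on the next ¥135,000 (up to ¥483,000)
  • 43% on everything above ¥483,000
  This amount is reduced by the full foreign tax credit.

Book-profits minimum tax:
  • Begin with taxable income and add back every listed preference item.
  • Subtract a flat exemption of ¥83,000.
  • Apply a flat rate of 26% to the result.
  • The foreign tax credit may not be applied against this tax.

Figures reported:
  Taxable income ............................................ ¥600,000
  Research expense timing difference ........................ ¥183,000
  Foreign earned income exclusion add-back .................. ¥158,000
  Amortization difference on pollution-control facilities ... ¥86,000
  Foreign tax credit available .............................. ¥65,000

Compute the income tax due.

Regular income tax:
  ¥221,000 × 15% = ¥33,150
  ¥127,000 × 27% = ¥34,290
  ¥135,000 × 31% = ¥41,850
  ¥117,000 × 43% = ¥50,310
  → ¥159,600
  Less foreign tax credit ¥65,000 → ¥94,600

Book-profits minimum tax:
  Adjusted income: ¥600,000 + ¥183,000 + ¥158,000 + ¥86,000 = ¥1,027,000
  Less exemption ¥83,000 → base ¥944,000
  ¥944,000 × 26% = ¥245,440

¥245,440 > ¥94,600, so the book-profits minimum tax is the binding amount.

¥245,440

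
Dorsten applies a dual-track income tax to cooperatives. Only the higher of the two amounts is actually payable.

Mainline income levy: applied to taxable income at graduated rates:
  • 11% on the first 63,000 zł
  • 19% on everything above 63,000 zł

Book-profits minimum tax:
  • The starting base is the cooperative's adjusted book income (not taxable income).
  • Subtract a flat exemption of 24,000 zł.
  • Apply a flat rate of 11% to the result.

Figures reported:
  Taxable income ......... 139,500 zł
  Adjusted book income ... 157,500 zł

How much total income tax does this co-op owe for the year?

Mainline income levy:
  63,000 zł × 11% = 6,930 zł
  76,500 zł × 19% = 14,535 zł
  → 21,465 zł

Book-profits minimum tax:
  Base (adjusted book income): 157,500 zł
  Less exemption 24,000 zł → base 133,500 zł
  133,500 zł × 11% = 14,685 zł

21,465 zł > 14,685 zł, so the mainline income levy governs.

21,465 zł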